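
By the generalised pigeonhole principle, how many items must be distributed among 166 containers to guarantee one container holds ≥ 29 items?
n = (29 − 1)·166 + 1 = 4649

By the generalised pigeonhole principle, to guarantee some box contains ≥ r objects we need more than (r − 1) · k objects total. Threshold: n = (r − 1) · k + 1. With r = 29 and k = 166: n = 28 · 166 + 1 = 4648 + 1 = 4649. For n = 4648 = 28 · 166, we can put exactly 28 objects in every box, avoiding 29 in any single one — so 4649 is tight.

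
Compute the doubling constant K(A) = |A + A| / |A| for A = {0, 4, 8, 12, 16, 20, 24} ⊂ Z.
K = |A + A| / |A| = 13/7

Enumerate A + A = {a + b : a, b ∈ A}. With |A| = 7, there are |A|^2 = 49 ordered sum pairs; collecting distinct values, A + A = {0, 4, 8, 12, 16, 20, 24, 28, 32, 36, 40, 44, 48}, so |A + A| = 13. Thus K = 13/7. Here |A + A| = 2|A| − 1 = 13, the minimum possible — so K = 13/7 is minimal, which holds iff A is an arithmetic progression.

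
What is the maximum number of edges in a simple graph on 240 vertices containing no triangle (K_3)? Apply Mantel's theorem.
ex(240, K_3) = ⌊240^2/4⌋ = 14400

Mantel (1907): a triangle-free graph on n vertices has at most ⌊n^2/4⌋ edges, with equality for the complete bipartite graph K_{⌊n/2⌋, ⌈n/2⌉}. For n = 240: ⌊240^2/4⌋ = ⌊57600/4⌋ = 14400. The extremal graph is K_{120, 120}, which has 120·120 = 14400 edges.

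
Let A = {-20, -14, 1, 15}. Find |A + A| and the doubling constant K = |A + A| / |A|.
K = |A + A| / |A| = 10/4 = 5/2

Enumerate A + A = {a + b : a, b ∈ A}. With |A| = 4, there are |A|^2 = 16 ordered sum pairs; collecting distinct values, A + A = {-40, -34, -28, -19, -13, -5, 1, 2, 16, 30}, so |A + A| = 10. Thus K = 10/4 = 5/2. For comparison, the minimum possible |A + A| over all 4-element sets is 2·4 − 1 = 7 (so min K = 7/4), attained only by arithmetic progressions.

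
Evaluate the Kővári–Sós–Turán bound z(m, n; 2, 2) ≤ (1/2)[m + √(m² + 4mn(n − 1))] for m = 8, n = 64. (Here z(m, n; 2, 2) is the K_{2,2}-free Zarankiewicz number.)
z(8, 64; 2, 2) ≤ (1/2)[8 + √(8² + 4·8·64·63)] = (1/2)[8 + √129088] = 183.6441

Kővári–Sós–Turán: let r_1, ..., r_8 be the row sums and z = Σ r_i the total number of 1s. Each pair of columns can share at most one row with both entries 1 (else a 2×2 all-ones block appears), so Σ_i C(r_i, 2) ≤ C(64, 2) = 2016. By convexity Σ_i C(r_i, 2) ≥ 8·C(z/8, 2) = z(z − 8)/(2·8), giving z² − 8z − 8·64·63 ≤ 0 and hence z ≤ (1/2)[8 + √(64 + 4·32256)] = (1/2)[8 + √129088] ≈ (1/2)(8 + 359.2882) = 183.6441.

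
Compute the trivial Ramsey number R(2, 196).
R(2, 196) = 196

R(2, k) = k for all k ≥ 2: in a 2-colouring of K_k, either some edge is red (a red K_2) or all edges are blue (a blue K_k). And K_{195} coloured all-blue has no blue K_196, so R(2, 196) > 195. Hence R(2, 196) = 196.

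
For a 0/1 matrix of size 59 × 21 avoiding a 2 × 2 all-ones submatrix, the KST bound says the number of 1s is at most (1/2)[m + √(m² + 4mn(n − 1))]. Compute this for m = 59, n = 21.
z(59, 21; 2, 2) ≤ (1/2)[59 + √(59² + 4·59·21·20)] = (1/2)[59 + √102601] = 189.657

Kővári–Sós–Turán: let r_1, ..., r_59 be the row sums and z = Σ r_i the total number of 1s. Each pair of columns can share at most one row with both entries 1 (else a 2×2 all-ones block appears), so Σ_i C(r_i, 2) ≤ C(21, 2) = 210. By convexity Σ_i C(r_i, 2) ≥ 59·C(z/59, 2) = z(z − 59)/(2·59), giving z² − 59z − 59·21·20 ≤ 0 and hence z ≤ (1/2)[59 + √(3481 + 4·24780)] = (1/2)[59 + √102601] ≈ (1/2)(59 + 320.3139) = 189.657.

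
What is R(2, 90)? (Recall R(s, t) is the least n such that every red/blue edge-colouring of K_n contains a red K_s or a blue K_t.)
R(2, 90) = 90

R(2, k) = k for all k ≥ 2: in a 2-colouring of K_k, either some edge is red (a red K_2) or all edges are blue (a blue K_k). And K_{89} coloured all-blue has no blue K_90, so R(2, 90) > 89. Hence R(2, 90) = 90.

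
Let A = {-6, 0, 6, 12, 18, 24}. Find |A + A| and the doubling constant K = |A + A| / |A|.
K = |A + A| / |A| = 11/6

Enumerate A + A = {a + b : a, b ∈ A}. With |A| = 6, there are |A|^2 = 36 ordered sum pairs; collecting distinct values, A + A = {-12, -6, 0, 6, 12, 18, 24, 30, 36, 42, 48}, so |A + A| = 11. Thus K = 11/6. Here |A + A| = 2|A| − 1 = 11, the minimum possible — so K = 11/6 is minimal, which holds iff A is an arithmetic progression.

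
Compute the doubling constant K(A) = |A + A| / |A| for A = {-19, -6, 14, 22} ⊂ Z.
K = |A + A| / |A| = 10/4 = 5/2

Enumerate A + A = {a + b : a, b ∈ A}. With |A| = 4, there are |A|^2 = 16 ordered sum pairs; collecting distinct values, A + A = {-38, -25, -12, -5, 3, 8, 16, 28, 36, 44}, so |A + A| = 10. Thus K = 10/4 = 5/2. For comparison, the minimum possible |A + A| over all 4-element sets is 2·4 − 1 = 7 (so min K = 7/4), attained only by arithmetic progressions.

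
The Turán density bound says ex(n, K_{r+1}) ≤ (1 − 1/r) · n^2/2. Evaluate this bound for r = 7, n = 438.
Turán density bound = (6/7) · 438^2/2 = 575532/7 ≈ 82218.8571

Turán's theorem: ex(n, K_{r+1}) is achieved by the complete r-partite Turán graph T(n, r) with parts as balanced as possible, and is at most (1 − 1/r) · n^2/2. For r = 7, n = 438: the density bound is (6/7) · 191844/2 = 575532/7 ≈ 82218.8571. The integer-valued extremum is e(T(438, 7)) = 82218, which is strictly less than the density bound 575532/7 since 7 ∤ 438 (the parts of T(438, 7) cannot all be equal).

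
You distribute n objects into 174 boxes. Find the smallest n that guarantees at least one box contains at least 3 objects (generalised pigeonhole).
n = (3 − 1)·174 + 1 = 349

By the generalised pigeonhole principle, to guarantee some box contains ≥ r objects we need more than (r − 1) · k objects total. Threshold: n = (r − 1) · k + 1. With r = 3 and k = 174: n = 2 · 174 + 1 = 348 + 1 = 349. For n = 348 = 2 · 174, we can put exactly 2 objects in every box, avoiding 3 in any single one — so 349 is tight.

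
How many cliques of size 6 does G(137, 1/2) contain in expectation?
E[# K_6] = C(137, 6) · (1/2)^C(6, 2) = 8218472724 / 2^15 = 2054618181/8192 ≈ 250807.883423

For each 6-subset S of vertices (there are C(137, 6) = 8218472724 such S), let X_S = 1 if S induces a K_6 (all C(6, 2) = 15 edges present). Then P(X_S = 1) = (1/2)^15 = 1/32768. By linearity of expectation, E[# K_6] = C(137, 6) · (1/2)^15 = 8218472724 / 32768 = 2054618181/8192 ≈ 250807.883423.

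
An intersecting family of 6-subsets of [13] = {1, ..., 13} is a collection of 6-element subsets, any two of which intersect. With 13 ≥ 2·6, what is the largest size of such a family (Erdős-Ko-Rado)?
max |F| = C(12, 5) = 792

Erdős-Ko-Rado (1961): when n ≥ 2k, max |F| = C(n−1, k−1). The bound is attained by the star {A : i ∈ A} for any fixed i ∈ [n]. Here C(13−1, 6−1) = C(12, 5) = 792.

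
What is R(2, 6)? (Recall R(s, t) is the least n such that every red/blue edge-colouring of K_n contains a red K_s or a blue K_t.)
R(2, 6) = 6

R(2, k) = k for all k ≥ 2: in a 2-colouring of K_k, either some edge is red (a red K_2) or all edges are blue (a blue K_k). And K_{5} coloured all-blue has no blue K_6, so R(2, 6) > 5. Hence R(2, 6) = 6.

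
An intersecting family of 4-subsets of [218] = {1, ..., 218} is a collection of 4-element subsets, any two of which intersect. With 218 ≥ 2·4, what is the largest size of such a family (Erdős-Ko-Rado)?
max |F| = C(217, 3) = 1679580

Erdős-Ko-Rado (1961): when n ≥ 2k, max |F| = C(n−1, k−1). The bound is attained by the star {A : i ∈ A} for any fixed i ∈ [n]. Here C(218−1, 4−1) = C(217, 3) = 1679580.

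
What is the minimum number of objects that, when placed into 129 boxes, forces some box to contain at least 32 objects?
n = (32 − 1)·129 + 1 = 4000

By the generalised pigeonhole principle, to guarantee some box contains ≥ r objects we need more than (r − 1) · k objects total. Threshold: n = (r − 1) · k + 1. With r = 32 and k = 129: n = 31 · 129 + 1 = 3999 + 1 = 4000. For n = 3999 = 31 · 129, we can put exactly 31 objects in every box, avoiding 32 in any single one — so 4000 is tight.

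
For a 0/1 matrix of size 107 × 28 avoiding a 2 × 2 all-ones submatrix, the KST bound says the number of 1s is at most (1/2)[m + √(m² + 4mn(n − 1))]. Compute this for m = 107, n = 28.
z(107, 28; 2, 2) ≤ (1/2)[107 + √(107² + 4·107·28·27)] = (1/2)[107 + √335017] = 342.9033

Kővári–Sós–Turán: let r_1, ..., r_107 be the row sums and z = Σ r_i the total number of 1s. Each pair of columns can share at most one row with both entries 1 (else a 2×2 all-ones block appears), so Σ_i C(r_i, 2) ≤ C(28, 2) = 378. By convexity Σ_i C(r_i, 2) ≥ 107·C(z/107, 2) = z(z − 107)/(2·107), giving z² − 107z − 107·28·27 ≤ 0 and hence z ≤ (1/2)[107 + √(11449 + 4·80892)] = (1/2)[107 + √335017] ≈ (1/2)(107 + 578.8065) = 342.9033.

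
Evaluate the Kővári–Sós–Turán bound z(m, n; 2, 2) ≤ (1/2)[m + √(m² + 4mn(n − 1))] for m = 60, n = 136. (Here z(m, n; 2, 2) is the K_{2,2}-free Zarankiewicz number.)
z(60, 136; 2, 2) ≤ (1/2)[60 + √(60² + 4·60·136·135)] = (1/2)[60 + √4410000] = 1080

Kővári–Sós–Turán: let r_1, ..., r_60 be the row sums and z = Σ r_i the total number of 1s. Each pair of columns can share at most one row with both entries 1 (else a 2×2 all-ones block appears), so Σ_i C(r_i, 2) ≤ C(136, 2) = 9180. By convexity Σ_i C(r_i, 2) ≥ 60·C(z/60, 2) = z(z − 60)/(2·60), giving z² − 60z − 60·136·135 ≤ 0 and hence z ≤ (1/2)[60 + √(3600 + 4·1101600)] = (1/2)[60 + √4410000] ≈ (1/2)(60 + 2100) = 1080.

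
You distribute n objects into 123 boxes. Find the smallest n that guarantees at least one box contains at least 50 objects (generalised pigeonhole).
n = (50 − 1)·123 + 1 = 6028

By the generalised pigeonhole principle, to guarantee some box contains ≥ r objects we need more than (r − 1) · k objects total. Threshold: n = (r − 1) · k + 1. With r = 50 and k = 123: n = 49 · 123 + 1 = 6027 + 1 = 6028. For n = 6027 = 49 · 123, we can put exactly 49 objects in every box, avoiding 50 in any single one — so 6028 is tight.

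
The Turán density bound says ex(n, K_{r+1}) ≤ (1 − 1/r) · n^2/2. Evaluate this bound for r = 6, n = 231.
Turán density bound = (5/6) · 231^2/2 = 88935/4 ≈ 22233.75

Turán's theorem: ex(n, K_{r+1}) is achieved by the complete r-partite Turán graph T(n, r) with parts as balanced as possible, and is at most (1 − 1/r) · n^2/2. For r = 6, n = 231: the density bound is (5/6) · 53361/2 = 88935/4 ≈ 22233.75. The integer-valued extremum is e(T(231, 6)) = 22233, which is strictly less than the density bound 88935/4 since 6 ∤ 231 (the parts of T(231, 6) cannot all be equal).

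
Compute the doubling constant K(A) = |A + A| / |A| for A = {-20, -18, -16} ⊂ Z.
K = |A + A| / |A| = 5/3

Enumerate A + A = {a + b : a, b ∈ A}. With |A| = 3, there are |A|^2 = 9 ordered sum pairs; collecting distinct values, A + A = {-40, -38, -36, -34, -32}, so |A + A| = 5. Thus K = 5/3. Here |A + A| = 2|A| − 1 = 5, the minimum possible — so K = 5/3 is minimal, which holds iff A is an arithmetic progression.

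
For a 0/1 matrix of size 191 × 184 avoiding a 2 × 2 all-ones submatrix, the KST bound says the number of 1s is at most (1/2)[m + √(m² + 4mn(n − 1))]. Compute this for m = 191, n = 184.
z(191, 184; 2, 2) ≤ (1/2)[191 + √(191² + 4·191·184·183)] = (1/2)[191 + √25761889] = 2633.3086

Kővári–Sós–Turán: let r_1, ..., r_191 be the row sums and z = Σ r_i the total number of 1s. Each pair of columns can share at most one row with both entries 1 (else a 2×2 all-ones block appears), so Σ_i C(r_i, 2) ≤ C(184, 2) = 16836. By convexity Σ_i C(r_i, 2) ≥ 191·C(z/191, 2) = z(z − 191)/(2·191), giving z² − 191z − 191·184·183 ≤ 0 and hence z ≤ (1/2)[191 + √(36481 + 4·6431352)] = (1/2)[191 + √25761889] ≈ (1/2)(191 + 5075.6171) = 2633.3086.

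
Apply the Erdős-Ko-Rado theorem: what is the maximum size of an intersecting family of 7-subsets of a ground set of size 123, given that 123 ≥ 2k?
max |F| = C(122, 6) = 4042116078

Erdős-Ko-Rado (1961): when n ≥ 2k, max |F| = C(n−1, k−1). The bound is attained by the star {A : i ∈ A} for any fixed i ∈ [n]. Here C(123−1, 7−1) = C(122, 6) = 4042116078.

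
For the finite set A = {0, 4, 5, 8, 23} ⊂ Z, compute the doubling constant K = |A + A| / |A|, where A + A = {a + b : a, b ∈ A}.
K = |A + A| / |A| = 14/5

Enumerate A + A = {a + b : a, b ∈ A}. With |A| = 5, there are |A|^2 = 25 ordered sum pairs; collecting distinct values, A + A = {0, 4, 5, 8, 9, 10, 12, 13, 16, 23, 27, 28, 31, 46}, so |A + A| = 14. Thus K = 14/5. For comparison, the minimum possible |A + A| over all 5-element sets is 2·5 − 1 = 9 (so min K = 9/5), attained only by arithmetic progressions.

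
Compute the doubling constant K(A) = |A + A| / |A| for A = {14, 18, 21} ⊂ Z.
K = |A + A| / |A| = 6/3 = 2

Enumerate A + A = {a + b : a, b ∈ A}. With |A| = 3, there are |A|^2 = 9 ordered sum pairs; collecting distinct values, A + A = {28, 32, 35, 36, 39, 42}, so |A + A| = 6. Thus K = 6/3 = 2. For comparison, the minimum possible |A + A| over all 3-element sets is 2·3 − 1 = 5 (so min K = 5/3), attained only by arithmetic progressions.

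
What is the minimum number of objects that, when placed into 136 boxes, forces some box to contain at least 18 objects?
n = (18 − 1)·136 + 1 = 2313

By the generalised pigeonhole principle, to guarantee some box contains ≥ r objects we need more than (r − 1) · k objects total. Threshold: n = (r − 1) · k + 1. With r = 18 and k = 136: n = 17 · 136 + 1 = 2312 + 1 = 2313. For n = 2312 = 17 · 136, we can put exactly 17 objects in every box, avoiding 18 in any single one — so 2313 is tight.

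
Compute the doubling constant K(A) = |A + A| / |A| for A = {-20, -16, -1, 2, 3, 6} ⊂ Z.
K = |A + A| / |A| = 18/6 = 3

Enumerate A + A = {a + b : a, b ∈ A}. With |A| = 6, there are |A|^2 = 36 ordered sum pairs; collecting distinct values, A + A = {-40, -36, -32, -21, -18, -17, -14, -13, -10, -2, 1, 2, 4, 5, 6, 8, 9, 12}, so |A + A| = 18. Thus K = 18/6 = 3. For comparison, the minimum possible |A + A| over all 6-element sets is 2·6 − 1 = 11 (so min K = 11/6), attained only by arithmetic progressions.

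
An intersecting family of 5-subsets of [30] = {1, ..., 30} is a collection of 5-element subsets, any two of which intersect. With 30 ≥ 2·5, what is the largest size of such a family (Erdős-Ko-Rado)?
max |F| = C(29, 4) = 23751

Erdős-Ko-Rado (1961): when n ≥ 2k, max |F| = C(n−1, k−1). The bound is attained by the star {A : i ∈ A} for any fixed i ∈ [n]. Here C(30−1, 5−1) = C(29, 4) = 23751.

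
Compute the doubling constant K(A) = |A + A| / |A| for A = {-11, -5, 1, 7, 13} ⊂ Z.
K = |A + A| / |A| = 9/5

Enumerate A + A = {a + b : a, b ∈ A}. With |A| = 5, there are |A|^2 = 25 ordered sum pairs; collecting distinct values, A + A = {-22, -16, -10, -4, 2, 8, 14, 20, 26}, so |A + A| = 9. Thus K = 9/5. Here |A + A| = 2|A| − 1 = 9, the minimum possible — so K = 9/5 is minimal, which holds iff A is an arithmetic progression.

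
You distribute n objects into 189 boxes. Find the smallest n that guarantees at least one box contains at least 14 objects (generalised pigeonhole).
n = (14 − 1)·189 + 1 = 2458

By the generalised pigeonhole principle, to guarantee some box contains ≥ r objects we need more than (r − 1) · k objects total. Threshold: n = (r − 1) · k + 1. With r = 14 and k = 189: n = 13 · 189 + 1 = 2457 + 1 = 2458. For n = 2457 = 13 · 189, we can put exactly 13 objects in every box, avoiding 14 in any single one — so 2458 is tight.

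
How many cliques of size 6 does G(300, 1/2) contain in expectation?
E[# K_6] = C(300, 6) · (1/2)^C(6, 2) = 962822846700 / 2^15 = 240705711675/8192 ≈ 29383021.444702

For each 6-subset S of vertices (there are C(300, 6) = 962822846700 such S), let X_S = 1 if S induces a K_6 (all C(6, 2) = 15 edges present). Then P(X_S = 1) = (1/2)^15 = 1/32768. By linearity of expectation, E[# K_6] = C(300, 6) · (1/2)^15 = 962822846700 / 32768 = 240705711675/8192 ≈ 29383021.444702.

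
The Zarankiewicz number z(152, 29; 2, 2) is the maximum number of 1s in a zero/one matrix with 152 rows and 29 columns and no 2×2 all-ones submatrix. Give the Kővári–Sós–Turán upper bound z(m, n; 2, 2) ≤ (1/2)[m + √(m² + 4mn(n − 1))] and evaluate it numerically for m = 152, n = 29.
z(152, 29; 2, 2) ≤ (1/2)[152 + √(152² + 4·152·29·28)] = (1/2)[152 + √516800] = 435.444

Kővári–Sós–Turán: let r_1, ..., r_152 be the row sums and z = Σ r_i the total number of 1s. Each pair of columns can share at most one row with both entries 1 (else a 2×2 all-ones block appears), so Σ_i C(r_i, 2) ≤ C(29, 2) = 406. By convexity Σ_i C(r_i, 2) ≥ 152·C(z/152, 2) = z(z − 152)/(2·152), giving z² − 152z − 152·29·28 ≤ 0 and hence z ≤ (1/2)[152 + √(23104 + 4·123424)] = (1/2)[152 + √516800] ≈ (1/2)(152 + 718.888) = 435.444.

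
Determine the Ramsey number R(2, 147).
R(2, 147) = 147

R(2, k) = k for all k ≥ 2: in a 2-colouring of K_k, either some edge is red (a red K_2) or all edges are blue (a blue K_k). And K_{146} coloured all-blue has no blue K_147, so R(2, 147) > 146. Hence R(2, 147) = 147.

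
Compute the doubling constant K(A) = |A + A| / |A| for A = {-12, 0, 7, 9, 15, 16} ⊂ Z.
K = |A + A| / |A| = 20/6 = 10/3

Enumerate A + A = {a + b : a, b ∈ A}. With |A| = 6, there are |A|^2 = 36 ordered sum pairs; collecting distinct values, A + A = {-24, -12, -5, -3, 0, 3, 4, 7, 9, 14, 15, 16, 18, 22, 23, 24, 25, 30, 31, 32}, so |A + A| = 20. Thus K = 20/6 = 10/3. For comparison, the minimum possible |A + A| over all 6-element sets is 2·6 − 1 = 11 (so min K = 11/6), attained only by arithmetic progressions.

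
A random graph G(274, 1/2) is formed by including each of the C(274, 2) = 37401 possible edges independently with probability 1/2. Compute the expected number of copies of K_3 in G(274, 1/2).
E[# K_3] = C(274, 3) · (1/2)^C(3, 2) = 3391024 / 2^3 = 423878

For each 3-subset S of vertices (there are C(274, 3) = 3391024 such S), let X_S = 1 if S induces a K_3 (all C(3, 2) = 3 edges present). Then P(X_S = 1) = (1/2)^3 = 1/8. By linearity of expectation, E[# K_3] = C(274, 3) · (1/2)^3 = 3391024 / 8 = 423878.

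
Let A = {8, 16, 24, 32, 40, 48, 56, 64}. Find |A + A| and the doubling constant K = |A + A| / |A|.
K = |A + A| / |A| = 15/8

Enumerate A + A = {a + b : a, b ∈ A}. With |A| = 8, there are |A|^2 = 64 ordered sum pairs; collecting distinct values, A + A = {16, 24, 32, 40, 48, 56, 64, 72, 80, 88, 96, 104, 112, 120, 128}, so |A + A| = 15. Thus K = 15/8. Here |A + A| = 2|A| − 1 = 15, the minimum possible — so K = 15/8 is minimal, which holds iff A is an arithmetic progression.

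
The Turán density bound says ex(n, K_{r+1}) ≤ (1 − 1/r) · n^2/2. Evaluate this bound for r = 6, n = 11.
Turán density bound = (5/6) · 11^2/2 = 605/12 ≈ 50.4167

Turán's theorem: ex(n, K_{r+1}) is achieved by the complete r-partite Turán graph T(n, r) with parts as balanced as possible, and is at most (1 − 1/r) · n^2/2. For r = 6, n = 11: the density bound is (5/6) · 121/2 = 605/12 ≈ 50.4167. The integer-valued extremum is e(T(11, 6)) = 50, which is strictly less than the density bound 605/12 since 6 ∤ 11 (the parts of T(11, 6) cannot all be equal).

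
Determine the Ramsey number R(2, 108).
R(2, 108) = 108

R(2, k) = k for all k ≥ 2: in a 2-colouring of K_k, either some edge is red (a red K_2) or all edges are blue (a blue K_k). And K_{107} coloured all-blue has no blue K_108, so R(2, 108) > 107. Hence R(2, 108) = 108.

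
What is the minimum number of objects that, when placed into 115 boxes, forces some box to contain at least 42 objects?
n = (42 − 1)·115 + 1 = 4716

By the generalised pigeonhole principle, to guarantee some box contains ≥ r objects we need more than (r − 1) · k objects total. Threshold: n = (r − 1) · k + 1. With r = 42 and k = 115: n = 41 · 115 + 1 = 4715 + 1 = 4716. For n = 4715 = 41 · 115, we can put exactly 41 objects in every box, avoiding 42 in any single one — so 4716 is tight.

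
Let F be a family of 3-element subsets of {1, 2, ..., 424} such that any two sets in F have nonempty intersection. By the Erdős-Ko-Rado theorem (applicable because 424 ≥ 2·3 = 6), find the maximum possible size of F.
max |F| = C(423, 2) = 89253

The Erdős-Ko-Rado theorem states: for n ≥ 2k, an intersecting family of k-subsets of an n-element set has size at most C(n − 1, k − 1), with equality for 'star' families {A ⊆ [n] : |A| = k, i ∈ A} (fix an element i). For n = 424, k = 3: C(423, 2) = 89253.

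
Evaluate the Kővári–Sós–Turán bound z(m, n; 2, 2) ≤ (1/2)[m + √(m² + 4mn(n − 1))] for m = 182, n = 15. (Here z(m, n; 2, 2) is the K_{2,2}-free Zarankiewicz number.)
z(182, 15; 2, 2) ≤ (1/2)[182 + √(182² + 4·182·15·14)] = (1/2)[182 + √186004] = 306.6409

Kővári–Sós–Turán: let r_1, ..., r_182 be the row sums and z = Σ r_i the total number of 1s. Each pair of columns can share at most one row with both entries 1 (else a 2×2 all-ones block appears), so Σ_i C(r_i, 2) ≤ C(15, 2) = 105. By convexity Σ_i C(r_i, 2) ≥ 182·C(z/182, 2) = z(z − 182)/(2·182), giving z² − 182z − 182·15·14 ≤ 0 and hence z ≤ (1/2)[182 + √(33124 + 4·38220)] = (1/2)[182 + √186004] ≈ (1/2)(182 + 431.2818) = 306.6409.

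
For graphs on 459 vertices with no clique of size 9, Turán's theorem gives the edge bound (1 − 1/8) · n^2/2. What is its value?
Turán density bound = (7/8) · 459^2/2 = 1474767/16 ≈ 92172.9375

Turán's theorem: ex(n, K_{r+1}) is achieved by the complete r-partite Turán graph T(n, r) with parts as balanced as possible, and is at most (1 − 1/r) · n^2/2. For r = 8, n = 459: the density bound is (7/8) · 210681/2 = 1474767/16 ≈ 92172.9375. The integer-valued extremum is e(T(459, 8)) = 92172, which is strictly less than the density bound 1474767/16 since 8 ∤ 459 (the parts of T(459, 8) cannot all be equal).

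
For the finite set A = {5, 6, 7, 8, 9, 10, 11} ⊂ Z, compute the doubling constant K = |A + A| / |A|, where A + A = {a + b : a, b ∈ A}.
K = |A + A| / |A| = 13/7

Enumerate A + A = {a + b : a, b ∈ A}. With |A| = 7, there are |A|^2 = 49 ordered sum pairs; collecting distinct values, A + A = {10, 11, 12, 13, 14, 15, 16, 17, 18, 19, 20, 21, 22}, so |A + A| = 13. Thus K = 13/7. Here |A + A| = 2|A| − 1 = 13, the minimum possible — so K = 13/7 is minimal, which holds iff A is an arithmetic progression.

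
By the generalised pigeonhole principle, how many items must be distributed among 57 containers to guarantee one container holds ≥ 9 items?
n = (9 − 1)·57 + 1 = 457

By the generalised pigeonhole principle, to guarantee some box contains ≥ r objects we need more than (r − 1) · k objects total. Threshold: n = (r − 1) · k + 1. With r = 9 and k = 57: n = 8 · 57 + 1 = 456 + 1 = 457. For n = 456 = 8 · 57, we can put exactly 8 objects in every box, avoiding 9 in any single one — so 457 is tight.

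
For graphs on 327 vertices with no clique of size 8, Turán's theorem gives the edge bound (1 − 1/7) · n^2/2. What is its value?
Turán density bound = (6/7) · 327^2/2 = 320787/7 ≈ 45826.7143

Turán's theorem: ex(n, K_{r+1}) is achieved by the complete r-partite Turán graph T(n, r) with parts as balanced as possible, and is at most (1 − 1/r) · n^2/2. For r = 7, n = 327: the density bound is (6/7) · 106929/2 = 320787/7 ≈ 45826.7143. The integer-valued extremum is e(T(327, 7)) = 45826, which is strictly less than the density bound 320787/7 since 7 ∤ 327 (the parts of T(327, 7) cannot all be equal).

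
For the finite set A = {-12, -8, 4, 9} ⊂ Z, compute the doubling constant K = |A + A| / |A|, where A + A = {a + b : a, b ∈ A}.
K = |A + A| / |A| = 10/4 = 5/2

Enumerate A + A = {a + b : a, b ∈ A}. With |A| = 4, there are |A|^2 = 16 ordered sum pairs; collecting distinct values, A + A = {-24, -20, -16, -8, -4, -3, 1, 8, 13, 18}, so |A + A| = 10. Thus K = 10/4 = 5/2. For comparison, the minimum possible |A + A| over all 4-element sets is 2·4 − 1 = 7 (so min K = 7/4), attained only by arithmetic progressions.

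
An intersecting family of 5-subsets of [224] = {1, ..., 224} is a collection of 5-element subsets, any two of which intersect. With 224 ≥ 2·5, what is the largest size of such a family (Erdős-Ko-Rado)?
max |F| = C(223, 4) = 100290905

The Erdős-Ko-Rado theorem states: for n ≥ 2k, an intersecting family of k-subsets of an n-element set has size at most C(n − 1, k − 1), with equality for 'star' families {A ⊆ [n] : |A| = k, i ∈ A} (fix an element i). For n = 224, k = 5: C(223, 4) = 100290905.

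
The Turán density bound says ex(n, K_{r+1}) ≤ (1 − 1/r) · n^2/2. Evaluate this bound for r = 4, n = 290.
Turán density bound = (3/4) · 290^2/2 = 63075/2 ≈ 31537.5

Turán's theorem: ex(n, K_{r+1}) is achieved by the complete r-partite Turán graph T(n, r) with parts as balanced as possible, and is at most (1 − 1/r) · n^2/2. For r = 4, n = 290: the density bound is (3/4) · 84100/2 = 63075/2 ≈ 31537.5. The integer-valued extremum is e(T(290, 4)) = 31537, which is strictly less than the density bound 63075/2 since 4 ∤ 290 (the parts of T(290, 4) cannot all be equal).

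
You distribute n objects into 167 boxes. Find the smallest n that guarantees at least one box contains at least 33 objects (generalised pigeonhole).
n = (33 − 1)·167 + 1 = 5345

By the generalised pigeonhole principle, to guarantee some box contains ≥ r objects we need more than (r − 1) · k objects total. Threshold: n = (r − 1) · k + 1. With r = 33 and k = 167: n = 32 · 167 + 1 = 5344 + 1 = 5345. For n = 5344 = 32 · 167, we can put exactly 32 objects in every box, avoiding 33 in any single one — so 5345 is tight.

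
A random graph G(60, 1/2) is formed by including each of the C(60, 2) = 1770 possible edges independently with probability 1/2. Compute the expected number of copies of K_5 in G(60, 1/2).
E[# K_5] = C(60, 5) · (1/2)^C(5, 2) = 5461512 / 2^10 = 682689/128 = 5333.5078125

For each 5-subset S of vertices (there are C(60, 5) = 5461512 such S), let X_S = 1 if S induces a K_5 (all C(5, 2) = 10 edges present). Then P(X_S = 1) = (1/2)^10 = 1/1024. By linearity of expectation, E[# K_5] = C(60, 5) · (1/2)^10 = 5461512 / 1024 = 682689/128 = 5333.5078125.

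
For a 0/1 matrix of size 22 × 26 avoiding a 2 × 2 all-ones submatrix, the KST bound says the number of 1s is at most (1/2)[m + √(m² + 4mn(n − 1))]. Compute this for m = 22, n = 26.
z(22, 26; 2, 2) ≤ (1/2)[22 + √(22² + 4·22·26·25)] = (1/2)[22 + √57684] = 131.0875

Kővári–Sós–Turán: let r_1, ..., r_22 be the row sums and z = Σ r_i the total number of 1s. Each pair of columns can share at most one row with both entries 1 (else a 2×2 all-ones block appears), so Σ_i C(r_i, 2) ≤ C(26, 2) = 325. By convexity Σ_i C(r_i, 2) ≥ 22·C(z/22, 2) = z(z − 22)/(2·22), giving z² − 22z − 22·26·25 ≤ 0 and hence z ≤ (1/2)[22 + √(484 + 4·14300)] = (1/2)[22 + √57684] ≈ (1/2)(22 + 240.1749) = 131.0875.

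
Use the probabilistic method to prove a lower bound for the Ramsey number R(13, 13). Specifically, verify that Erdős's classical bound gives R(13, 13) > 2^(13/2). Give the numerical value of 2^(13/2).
2^(13/2) = 90.5097; so R(13, 13) > 90.5097

Colour each edge of K_n uniformly at random with red/blue. The expected number of monochromatic K_13 is C(n, 13) · 2 · 2^(−C(13,2)). If C(n, 13) · 2^(1 − C(13,2)) < 1, then with positive probability no monochromatic K_13 exists, so R(13, 13) > n. The standard estimate C(n, 13) ≤ n^13/13! shows this inequality holds whenever n ≤ 2^(13/2) (since 13! · 2^(C(13,2) − 1) > 2^(13^2/2) ≥ n^13). Hence R(13, 13) > 2^(13/2) = 90.5097.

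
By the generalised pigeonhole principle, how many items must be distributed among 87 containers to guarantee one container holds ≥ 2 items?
n = (2 − 1)·87 + 1 = 88

By the generalised pigeonhole principle, to guarantee some box contains ≥ r objects we need more than (r − 1) · k objects total. Threshold: n = (r − 1) · k + 1. With r = 2 and k = 87: n = 1 · 87 + 1 = 87 + 1 = 88. For n = 87 = 1 · 87, we can put exactly 1 objects in every box, avoiding 2 in any single one — so 88 is tight.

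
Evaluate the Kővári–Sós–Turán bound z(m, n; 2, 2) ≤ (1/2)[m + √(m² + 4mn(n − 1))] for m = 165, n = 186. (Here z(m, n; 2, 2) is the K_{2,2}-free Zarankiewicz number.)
z(165, 186; 2, 2) ≤ (1/2)[165 + √(165² + 4·165·186·185)] = (1/2)[165 + √22737825] = 2466.7098

Kővári–Sós–Turán: let r_1, ..., r_165 be the row sums and z = Σ r_i the total number of 1s. Each pair of columns can share at most one row with both entries 1 (else a 2×2 all-ones block appears), so Σ_i C(r_i, 2) ≤ C(186, 2) = 17205. By convexity Σ_i C(r_i, 2) ≥ 165·C(z/165, 2) = z(z − 165)/(2·165), giving z² − 165z − 165·186·185 ≤ 0 and hence z ≤ (1/2)[165 + √(27225 + 4·5677650)] = (1/2)[165 + √22737825] ≈ (1/2)(165 + 4768.4195) = 2466.7098.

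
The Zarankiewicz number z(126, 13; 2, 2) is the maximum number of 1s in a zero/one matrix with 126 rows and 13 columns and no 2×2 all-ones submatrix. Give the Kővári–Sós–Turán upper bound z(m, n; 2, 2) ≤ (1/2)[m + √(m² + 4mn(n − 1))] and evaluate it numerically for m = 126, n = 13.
z(126, 13; 2, 2) ≤ (1/2)[126 + √(126² + 4·126·13·12)] = (1/2)[126 + √94500] = 216.7043

Kővári–Sós–Turán: let r_1, ..., r_126 be the row sums and z = Σ r_i the total number of 1s. Each pair of columns can share at most one row with both entries 1 (else a 2×2 all-ones block appears), so Σ_i C(r_i, 2) ≤ C(13, 2) = 78. By convexity Σ_i C(r_i, 2) ≥ 126·C(z/126, 2) = z(z − 126)/(2·126), giving z² − 126z − 126·13·12 ≤ 0 and hence z ≤ (1/2)[126 + √(15876 + 4·19656)] = (1/2)[126 + √94500] ≈ (1/2)(126 + 307.4085) = 216.7043.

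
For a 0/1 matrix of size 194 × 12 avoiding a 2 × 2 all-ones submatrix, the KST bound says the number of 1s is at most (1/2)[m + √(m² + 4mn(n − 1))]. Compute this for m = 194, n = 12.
z(194, 12; 2, 2) ≤ (1/2)[194 + √(194² + 4·194·12·11)] = (1/2)[194 + √140068] = 284.1283

Kővári–Sós–Turán: let r_1, ..., r_194 be the row sums and z = Σ r_i the total number of 1s. Each pair of columns can share at most one row with both entries 1 (else a 2×2 all-ones block appears), so Σ_i C(r_i, 2) ≤ C(12, 2) = 66. By convexity Σ_i C(r_i, 2) ≥ 194·C(z/194, 2) = z(z − 194)/(2·194), giving z² − 194z − 194·12·11 ≤ 0 and hence z ≤ (1/2)[194 + √(37636 + 4·25608)] = (1/2)[194 + √140068] ≈ (1/2)(194 + 374.2566) = 284.1283.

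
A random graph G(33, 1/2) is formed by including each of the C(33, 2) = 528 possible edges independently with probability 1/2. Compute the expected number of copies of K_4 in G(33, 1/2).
E[# K_4] = C(33, 4) · (1/2)^C(4, 2) = 40920 / 2^6 = 5115/8 = 639.375

For each 4-subset S of vertices (there are C(33, 4) = 40920 such S), let X_S = 1 if S induces a K_4 (all C(4, 2) = 6 edges present). Then P(X_S = 1) = (1/2)^6 = 1/64. By linearity of expectation, E[# K_4] = C(33, 4) · (1/2)^6 = 40920 / 64 = 5115/8 = 639.375.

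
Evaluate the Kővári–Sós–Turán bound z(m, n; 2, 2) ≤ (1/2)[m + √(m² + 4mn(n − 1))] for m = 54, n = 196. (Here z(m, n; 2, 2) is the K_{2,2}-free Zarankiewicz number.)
z(54, 196; 2, 2) ≤ (1/2)[54 + √(54² + 4·54·196·195)] = (1/2)[54 + √8258436] = 1463.8747

Kővári–Sós–Turán: let r_1, ..., r_54 be the row sums and z = Σ r_i the total number of 1s. Each pair of columns can share at most one row with both entries 1 (else a 2×2 all-ones block appears), so Σ_i C(r_i, 2) ≤ C(196, 2) = 19110. By convexity Σ_i C(r_i, 2) ≥ 54·C(z/54, 2) = z(z − 54)/(2·54), giving z² − 54z − 54·196·195 ≤ 0 and hence z ≤ (1/2)[54 + √(2916 + 4·2063880)] = (1/2)[54 + √8258436] ≈ (1/2)(54 + 2873.7495) = 1463.8747.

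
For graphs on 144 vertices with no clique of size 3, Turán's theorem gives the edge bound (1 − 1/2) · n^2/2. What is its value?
Turán density bound = (1/2) · 144^2/2 = 5184

Turán's theorem: ex(n, K_{r+1}) is achieved by the complete r-partite Turán graph T(n, r) with parts as balanced as possible, and is at most (1 − 1/r) · n^2/2. For r = 2, n = 144: the density bound is (1/2) · 20736/2 = 5184. Since 2 ∣ 144, the Turán graph T(144, 2) has parts of equal size 72, and its edge count e(T(144, 2)) = 5184 attains the density bound exactly.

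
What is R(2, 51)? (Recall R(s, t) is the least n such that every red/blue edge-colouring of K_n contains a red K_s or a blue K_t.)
R(2, 51) = 51

R(2, k) = k for all k ≥ 2: in a 2-colouring of K_k, either some edge is red (a red K_2) or all edges are blue (a blue K_k). And K_{50} coloured all-blue has no blue K_51, so R(2, 51) > 50. Hence R(2, 51) = 51.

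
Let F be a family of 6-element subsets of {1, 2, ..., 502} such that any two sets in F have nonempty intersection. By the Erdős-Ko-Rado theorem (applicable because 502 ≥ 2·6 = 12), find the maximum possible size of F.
max |F| = C(501, 5) = 257817718725

The Erdős-Ko-Rado theorem states: for n ≥ 2k, an intersecting family of k-subsets of an n-element set has size at most C(n − 1, k − 1), with equality for 'star' families {A ⊆ [n] : |A| = k, i ∈ A} (fix an element i). For n = 502, k = 6: C(501, 5) = 257817718725.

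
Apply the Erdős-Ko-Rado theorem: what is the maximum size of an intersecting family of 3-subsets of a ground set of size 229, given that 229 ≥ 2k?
max |F| = C(228, 2) = 25878

Erdős-Ko-Rado (1961): when n ≥ 2k, max |F| = C(n−1, k−1). The bound is attained by the star {A : i ∈ A} for any fixed i ∈ [n]. Here C(229−1, 3−1) = C(228, 2) = 25878.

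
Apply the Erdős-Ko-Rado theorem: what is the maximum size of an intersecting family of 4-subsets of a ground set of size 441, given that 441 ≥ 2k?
max |F| = C(440, 3) = 14100680

The Erdős-Ko-Rado theorem states: for n ≥ 2k, an intersecting family of k-subsets of an n-element set has size at most C(n − 1, k − 1), with equality for 'star' families {A ⊆ [n] : |A| = k, i ∈ A} (fix an element i). For n = 441, k = 4: C(440, 3) = 14100680.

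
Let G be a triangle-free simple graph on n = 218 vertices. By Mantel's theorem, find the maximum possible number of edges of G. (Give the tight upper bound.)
ex(218, K_3) = ⌊218^2/4⌋ = 11881

Mantel (1907): a triangle-free graph on n vertices has at most ⌊n^2/4⌋ edges, with equality for the complete bipartite graph K_{⌊n/2⌋, ⌈n/2⌉}. For n = 218: ⌊218^2/4⌋ = ⌊47524/4⌋ = 11881. The extremal graph is K_{109, 109}, which has 109·109 = 11881 edges.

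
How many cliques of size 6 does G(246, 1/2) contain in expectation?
E[# K_6] = C(246, 6) · (1/2)^C(6, 2) = 289465762509 / 2^15 ≈ 8833794.021881

For each 6-subset S of vertices (there are C(246, 6) = 289465762509 such S), let X_S = 1 if S induces a K_6 (all C(6, 2) = 15 edges present). Then P(X_S = 1) = (1/2)^15 = 1/32768. By linearity of expectation, E[# K_6] = C(246, 6) · (1/2)^15 = 289465762509 / 32768 ≈ 8833794.021881.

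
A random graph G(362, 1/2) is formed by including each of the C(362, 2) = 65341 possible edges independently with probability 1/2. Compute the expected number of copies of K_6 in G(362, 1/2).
E[# K_6] = C(362, 6) · (1/2)^C(6, 2) = 2997998892714 / 2^15 = 1498999446357/16384 ≈ 91491665.427063

For each 6-subset S of vertices (there are C(362, 6) = 2997998892714 such S), let X_S = 1 if S induces a K_6 (all C(6, 2) = 15 edges present). Then P(X_S = 1) = (1/2)^15 = 1/32768. By linearity of expectation, E[# K_6] = C(362, 6) · (1/2)^15 = 2997998892714 / 32768 = 1498999446357/16384 ≈ 91491665.427063.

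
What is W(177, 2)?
W(177, 2) = 177 + 1 = 178

A 2-term AP is any pair of integers, so a monochromatic 2-AP exists iff some colour is used at least twice. With 177 colours, the colouring i ↦ i on {1, ..., 177} uses each colour once, avoiding any monochromatic pair, so W(177, 2) > 177. For {1, ..., 178}, pigeonhole forces two integers of the same colour, which form a monochromatic 2-AP. Hence W(177, 2) = 178.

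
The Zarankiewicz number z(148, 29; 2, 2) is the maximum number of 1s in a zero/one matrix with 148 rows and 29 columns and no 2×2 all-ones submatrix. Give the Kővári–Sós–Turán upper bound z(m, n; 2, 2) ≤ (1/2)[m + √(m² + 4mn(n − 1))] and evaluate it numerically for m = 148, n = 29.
z(148, 29; 2, 2) ≤ (1/2)[148 + √(148² + 4·148·29·28)] = (1/2)[148 + √502608] = 428.4743

Kővári–Sós–Turán: let r_1, ..., r_148 be the row sums and z = Σ r_i the total number of 1s. Each pair of columns can share at most one row with both entries 1 (else a 2×2 all-ones block appears), so Σ_i C(r_i, 2) ≤ C(29, 2) = 406. By convexity Σ_i C(r_i, 2) ≥ 148·C(z/148, 2) = z(z − 148)/(2·148), giving z² − 148z − 148·29·28 ≤ 0 and hence z ≤ (1/2)[148 + √(21904 + 4·120176)] = (1/2)[148 + √502608] ≈ (1/2)(148 + 708.9485) = 428.4743.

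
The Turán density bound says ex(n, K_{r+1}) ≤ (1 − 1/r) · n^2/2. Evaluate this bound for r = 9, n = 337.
Turán density bound = (8/9) · 337^2/2 = 454276/9 ≈ 50475.1111

Turán's theorem: ex(n, K_{r+1}) is achieved by the complete r-partite Turán graph T(n, r) with parts as balanced as possible, and is at most (1 − 1/r) · n^2/2. For r = 9, n = 337: the density bound is (8/9) · 113569/2 = 454276/9 ≈ 50475.1111. The integer-valued extremum is e(T(337, 9)) = 50474, which is strictly less than the density bound 454276/9 since 9 ∤ 337 (the parts of T(337, 9) cannot all be equal).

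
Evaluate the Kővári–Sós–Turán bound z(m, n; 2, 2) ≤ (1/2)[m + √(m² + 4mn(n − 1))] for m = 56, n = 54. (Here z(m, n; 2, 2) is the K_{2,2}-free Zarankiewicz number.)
z(56, 54; 2, 2) ≤ (1/2)[56 + √(56² + 4·56·54·53)] = (1/2)[56 + √644224] = 429.3178

Kővári–Sós–Turán: let r_1, ..., r_56 be the row sums and z = Σ r_i the total number of 1s. Each pair of columns can share at most one row with both entries 1 (else a 2×2 all-ones block appears), so Σ_i C(r_i, 2) ≤ C(54, 2) = 1431. By convexity Σ_i C(r_i, 2) ≥ 56·C(z/56, 2) = z(z − 56)/(2·56), giving z² − 56z − 56·54·53 ≤ 0 and hence z ≤ (1/2)[56 + √(3136 + 4·160272)] = (1/2)[56 + √644224] ≈ (1/2)(56 + 802.6357) = 429.3178.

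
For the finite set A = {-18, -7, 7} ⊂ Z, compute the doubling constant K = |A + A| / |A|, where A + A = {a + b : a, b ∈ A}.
K = |A + A| / |A| = 6/3 = 2

Enumerate A + A = {a + b : a, b ∈ A}. With |A| = 3, there are |A|^2 = 9 ordered sum pairs; collecting distinct values, A + A = {-36, -25, -14, -11, 0, 14}, so |A + A| = 6. Thus K = 6/3 = 2. For comparison, the minimum possible |A + A| over all 3-element sets is 2·3 − 1 = 5 (so min K = 5/3), attained only by arithmetic progressions.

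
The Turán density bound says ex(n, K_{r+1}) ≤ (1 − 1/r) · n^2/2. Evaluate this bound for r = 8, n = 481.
Turán density bound = (7/8) · 481^2/2 = 1619527/16 ≈ 101220.4375

Turán's theorem: ex(n, K_{r+1}) is achieved by the complete r-partite Turán graph T(n, r) with parts as balanced as possible, and is at most (1 − 1/r) · n^2/2. For r = 8, n = 481: the density bound is (7/8) · 231361/2 = 1619527/16 ≈ 101220.4375. The integer-valued extremum is e(T(481, 8)) = 101220, which is strictly less than the density bound 1619527/16 since 8 ∤ 481 (the parts of T(481, 8) cannot all be equal).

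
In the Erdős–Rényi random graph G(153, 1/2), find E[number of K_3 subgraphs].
E[# K_3] = C(153, 3) · (1/2)^C(3, 2) = 585276 / 2^3 = 146319/2 = 73159.5

For each 3-subset S of vertices (there are C(153, 3) = 585276 such S), let X_S = 1 if S induces a K_3 (all C(3, 2) = 3 edges present). Then P(X_S = 1) = (1/2)^3 = 1/8. By linearity of expectation, E[# K_3] = C(153, 3) · (1/2)^3 = 585276 / 8 = 146319/2 = 73159.5.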